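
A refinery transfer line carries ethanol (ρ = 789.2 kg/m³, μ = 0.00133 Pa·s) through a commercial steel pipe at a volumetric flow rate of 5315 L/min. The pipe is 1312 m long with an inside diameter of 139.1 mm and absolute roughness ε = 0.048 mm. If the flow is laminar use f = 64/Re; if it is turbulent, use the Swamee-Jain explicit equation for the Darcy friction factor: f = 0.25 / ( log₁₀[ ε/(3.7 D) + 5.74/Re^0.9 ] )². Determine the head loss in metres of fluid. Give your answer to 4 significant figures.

Q = 5315 L/min = 5315/60000 = 0.08858 m³/s.
Cross-sectional area A = πD²/4 = π(0.1391)²/4 = 0.0152 m²; mean velocity V = Q/A = 0.08858/0.0152 = 5.829 m/s.
Reynolds number Re = ρVD/μ = 789.2 · 5.829 · 0.1391 / 0.00133 = 4.811e+05.
Re > 4000 → turbulent. Relative roughness ε/D = 4.8e-05/0.1391 = 0.000345. Swamee-Jain: f = 0.25/(log₁₀[0.000345/3.7 + 5.74/4.811e+05^0.9])² = 0.25/(log₁₀[9.33e-05 + 4.41e-05])² = 0.25/(-3.862)² = 0.01676.
Darcy-Weisbach: ΔP = f(L/D)(ρV²/2) = 0.01676·(1312/0.1391)·(789.2·5.829²/2) = 0.01676·9432·1.341e+04 = 2.12e+06 Pa.
Head loss h_f = ΔP/(ρg) = 2.12e+06/(789.2·9.81) = 273.8 m.

h_f ≈ 273.8 m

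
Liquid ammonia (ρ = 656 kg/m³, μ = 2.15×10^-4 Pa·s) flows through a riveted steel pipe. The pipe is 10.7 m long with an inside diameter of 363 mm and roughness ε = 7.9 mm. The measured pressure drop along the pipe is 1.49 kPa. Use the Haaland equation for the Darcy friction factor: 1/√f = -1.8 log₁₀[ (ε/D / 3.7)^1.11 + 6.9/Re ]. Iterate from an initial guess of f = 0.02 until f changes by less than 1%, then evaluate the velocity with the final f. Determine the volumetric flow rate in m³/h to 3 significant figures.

Rearranging Darcy-Weisbach: V = √(2·ΔP·D/(f·L·ρ)). With ε/D = 0.0079/0.363 = 0.0218, iterate starting from f = 0.02:
  f = 0.02 → V = √(2·1490·0.363/(0.02·10.7·656)) = 2.776 m/s; Re = ρVD/μ = 3.075e+06; f → 0.05036
  f = 0.05036 → V = 1.749 m/s; Re = 1.937e+06; f → 0.05037
Converged (Δf/f < 1%). With the final f = 0.05037: V = √(2·1490·0.363/(0.05037·10.7·656)) = 1.749 m/s.
Q = V·A = 1.749·(π/4·0.363²) = 0.181 m³/s = 652 m³/h.

Q ≈ 652 m³/h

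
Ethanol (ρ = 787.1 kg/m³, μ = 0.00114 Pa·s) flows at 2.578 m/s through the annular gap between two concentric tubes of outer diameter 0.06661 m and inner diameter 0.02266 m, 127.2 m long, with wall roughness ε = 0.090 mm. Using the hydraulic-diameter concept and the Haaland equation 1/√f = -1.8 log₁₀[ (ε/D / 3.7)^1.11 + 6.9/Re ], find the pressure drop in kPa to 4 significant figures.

ΔP ≈ 192.9 kPa

Hydraulic diameter D_h = 4A/P = D_o - D_i = 0.06661 - 0.02266 = 0.04395 m.
Re = ρVD_h/μ = 787.1·2.578·0.04395/0.00114 = 7.823e+04.
ε/D_h = 9e-05/0.04395 = 0.00205; Haaland gives 1/√f = -1.8 log₁₀[0.000243+8.82e-05] = 6.265, so f = 0.02548.
ΔP = f(L/D_h)(ρV²/2) = 0.02548·127.2/0.04395·2616 = 1.929e+05 Pa.
ΔP = 192.9 kPa.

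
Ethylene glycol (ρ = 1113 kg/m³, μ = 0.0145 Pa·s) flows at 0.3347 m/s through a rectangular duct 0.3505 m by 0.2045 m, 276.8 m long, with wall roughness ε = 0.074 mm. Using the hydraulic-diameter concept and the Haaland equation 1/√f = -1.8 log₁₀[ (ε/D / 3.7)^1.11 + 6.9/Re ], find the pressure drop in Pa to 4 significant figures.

ΔP ≈ 2335 Pa

Hydraulic diameter D_h = 4A/P = 4·(0.3505·0.2045)/(2·(0.3505+0.2045)) = 0.2867/1.11 = 0.2583 m.
Re = ρVD_h/μ = 1113·0.3347·0.2583/0.0145 = 6636.
ε/D_h = 7.4e-05/0.2583 = 0.000286; Haaland gives 1/√f = -1.8 log₁₀[2.73e-05+0.00104] = 5.349, so f = 0.03495.
ΔP = f(L/D_h)(ρV²/2) = 0.03495·276.8/0.2583·62.34 = 2335 Pa.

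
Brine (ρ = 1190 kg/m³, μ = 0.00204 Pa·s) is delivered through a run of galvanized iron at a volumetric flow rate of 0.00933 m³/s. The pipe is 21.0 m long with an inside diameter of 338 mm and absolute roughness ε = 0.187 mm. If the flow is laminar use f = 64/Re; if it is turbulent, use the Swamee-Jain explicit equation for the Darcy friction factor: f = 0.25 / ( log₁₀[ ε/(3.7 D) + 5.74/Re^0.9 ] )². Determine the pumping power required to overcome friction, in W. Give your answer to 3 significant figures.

P ≈ 0.101 W

Cross-sectional area A = πD²/4 = π(0.338)²/4 = 0.08973 m²; mean velocity V = Q/A = 0.00933/0.08973 = 0.104 m/s.
Reynolds number Re = ρVD/μ = 1190 · 0.104 · 0.338 / 0.00204 = 2.05e+04.
Re > 4000 → turbulent. Relative roughness ε/D = 0.000187/0.338 = 0.000553. Swamee-Jain: f = 0.25/(log₁₀[0.000553/3.7 + 5.74/2.05e+04^0.9])² = 0.25/(log₁₀[0.00015 + 0.000756])² = 0.25/(-3.043)² = 0.02699.
Darcy-Weisbach: ΔP = f(L/D)(ρV²/2) = 0.02699·(21/0.338)·(1190·0.104²/2) = 0.02699·62.13·6.433 = 10.79 Pa.
Pumping power P = QΔP = 0.00933·10.79 = 0.1007 W = 0.101 W.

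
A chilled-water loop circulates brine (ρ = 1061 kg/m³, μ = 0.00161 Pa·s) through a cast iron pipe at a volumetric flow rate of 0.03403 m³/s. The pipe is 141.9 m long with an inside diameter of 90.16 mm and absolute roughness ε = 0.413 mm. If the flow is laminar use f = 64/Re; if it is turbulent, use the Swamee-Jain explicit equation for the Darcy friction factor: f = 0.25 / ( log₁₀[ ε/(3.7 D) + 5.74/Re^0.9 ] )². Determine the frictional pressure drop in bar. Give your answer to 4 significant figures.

ΔP ≈ 7.124 bar

Cross-sectional area A = πD²/4 = π(0.09016)²/4 = 0.006384 m²; mean velocity V = Q/A = 0.03403/0.006384 = 5.33 m/s.
Reynolds number Re = ρVD/μ = 1061 · 5.33 · 0.09016 / 0.00161 = 3.167e+05.
Re > 4000 → turbulent. Relative roughness ε/D = 0.000413/0.09016 = 0.00458. Swamee-Jain: f = 0.25/(log₁₀[0.00458/3.7 + 5.74/3.167e+05^0.9])² = 0.25/(log₁₀[0.00124 + 6.43e-05])² = 0.25/(-2.885)² = 0.03003.
Darcy-Weisbach: ΔP = f(L/D)(ρV²/2) = 0.03003·(141.9/0.09016)·(1061·5.33²/2) = 0.03003·1574·1.507e+04 = 7.124e+05 Pa.
ΔP = 7.124e+05 Pa = 7.124 bar.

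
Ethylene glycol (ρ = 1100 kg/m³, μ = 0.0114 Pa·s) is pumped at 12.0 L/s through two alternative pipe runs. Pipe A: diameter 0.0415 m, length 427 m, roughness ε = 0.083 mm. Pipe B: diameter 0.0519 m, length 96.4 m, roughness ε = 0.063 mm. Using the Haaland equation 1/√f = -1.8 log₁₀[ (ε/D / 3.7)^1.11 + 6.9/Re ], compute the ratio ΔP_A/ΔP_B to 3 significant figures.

ΔP_A/ΔP_B ≈ 14.0

Pipe A: V = Q/A = 0.012/0.001353 = 8.871 m/s; Re = 3.552e+04; ε/D = 0.002; Haaland → f = 0.02724; ΔP_A = f(L/D)(ρV²/2) = 1.213e+07 Pa.
Pipe B: V = Q/A = 0.012/0.002116 = 5.672 m/s; Re = 2.841e+04; ε/D = 0.00121; Haaland → f = 0.02636; ΔP_B = f(L/D)(ρV²/2) = 8.664e+05 Pa.
ΔP_A/ΔP_B = 1.213e+07/8.664e+05 = 14.0.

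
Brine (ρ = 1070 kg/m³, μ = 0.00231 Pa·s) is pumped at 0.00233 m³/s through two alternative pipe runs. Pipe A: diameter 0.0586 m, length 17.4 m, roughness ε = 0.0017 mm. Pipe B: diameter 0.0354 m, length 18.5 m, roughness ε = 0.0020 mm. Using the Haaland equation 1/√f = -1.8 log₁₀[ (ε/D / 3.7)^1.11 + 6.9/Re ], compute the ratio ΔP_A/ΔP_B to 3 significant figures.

ΔP_A/ΔP_B ≈ 0.0850

Pipe A: V = Q/A = 0.00233/0.002697 = 0.8639 m/s; Re = 2.345e+04; ε/D = 2.9e-05; Haaland → f = 0.0248; ΔP_A = f(L/D)(ρV²/2) = 2940 Pa.
Pipe B: V = Q/A = 0.00233/0.0009842 = 2.367 m/s; Re = 3.882e+04; ε/D = 5.65e-05; Haaland → f = 0.02207; ΔP_B = f(L/D)(ρV²/2) = 3.459e+04 Pa.
ΔP_A/ΔP_B = 2940/3.459e+04 = 0.0850.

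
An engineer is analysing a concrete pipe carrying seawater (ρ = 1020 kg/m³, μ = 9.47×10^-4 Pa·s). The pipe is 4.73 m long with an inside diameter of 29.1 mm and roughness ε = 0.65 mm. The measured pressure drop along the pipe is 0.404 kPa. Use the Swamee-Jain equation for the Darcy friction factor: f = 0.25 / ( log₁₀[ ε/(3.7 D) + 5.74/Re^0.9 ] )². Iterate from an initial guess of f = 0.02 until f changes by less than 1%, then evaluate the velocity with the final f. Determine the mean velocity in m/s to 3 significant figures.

Rearranging Darcy-Weisbach: V = √(2·ΔP·D/(f·L·ρ)). With ε/D = 0.00065/0.0291 = 0.0223, iterate starting from f = 0.02:
  f = 0.02 → V = √(2·404·0.0291/(0.02·4.73·1020)) = 0.4936 m/s; Re = ρVD/μ = 1.547e+04; f → 0.05387
  f = 0.05387 → V = 0.3008 m/s; Re = 9427; f → 0.05554
  f = 0.05554 → V = 0.2962 m/s; Re = 9285; f → 0.0556
Converged (Δf/f < 1%). With the final f = 0.0556: V = √(2·404·0.0291/(0.0556·4.73·1020)) = 0.2961 m/s.

V ≈ 0.296 m/s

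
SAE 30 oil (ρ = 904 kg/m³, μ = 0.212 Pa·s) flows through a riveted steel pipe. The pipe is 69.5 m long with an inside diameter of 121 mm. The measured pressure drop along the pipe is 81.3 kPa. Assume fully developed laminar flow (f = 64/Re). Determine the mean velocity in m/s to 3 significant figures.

For laminar flow, f = 64/Re with Re = ρVD/μ, so Darcy-Weisbach reduces to ΔP = 32μLV/D². Solving for V: V = ΔP·D²/(32μL) = 8.13e+04·(0.121)²/(32·0.212·69.5) = 2.525 m/s.
Check: Re = ρVD/μ = 904·2.525·0.121/0.212 = 1303 < 2300, so the laminar assumption holds.

V ≈ 2.52 m/s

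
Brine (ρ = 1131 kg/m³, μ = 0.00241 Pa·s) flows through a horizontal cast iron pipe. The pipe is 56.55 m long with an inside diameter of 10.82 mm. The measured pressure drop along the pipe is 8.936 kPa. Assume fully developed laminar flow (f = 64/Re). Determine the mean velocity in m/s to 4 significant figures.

For laminar flow, f = 64/Re with Re = ρVD/μ, so Darcy-Weisbach reduces to ΔP = 32μLV/D². Solving for V: V = ΔP·D²/(32μL) = 8936·(0.01082)²/(32·0.00241·56.55) = 0.2399 m/s.
Check: Re = ρVD/μ = 1131·0.2399·0.01082/0.00241 = 1218 < 2300, so the laminar assumption holds.

V ≈ 0.2399 m/s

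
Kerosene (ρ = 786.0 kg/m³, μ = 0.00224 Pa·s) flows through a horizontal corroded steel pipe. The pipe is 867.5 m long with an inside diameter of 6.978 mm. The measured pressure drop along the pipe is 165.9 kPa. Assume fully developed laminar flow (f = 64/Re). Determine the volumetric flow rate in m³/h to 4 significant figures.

Q ≈ 0.01789 m³/h

For laminar flow, f = 64/Re with Re = ρVD/μ, so Darcy-Weisbach reduces to ΔP = 32μLV/D². Solving for V: V = ΔP·D²/(32μL) = 1.659e+05·(0.006978)²/(32·0.00224·867.5) = 0.1299 m/s.
Check: Re = ρVD/μ = 786·0.1299·0.006978/0.00224 = 318.1 < 2300, so the laminar assumption holds.
Q = V·A = 0.1299·(π/4·0.006978²) = 4.968e-06 m³/s = 0.01789 m³/h.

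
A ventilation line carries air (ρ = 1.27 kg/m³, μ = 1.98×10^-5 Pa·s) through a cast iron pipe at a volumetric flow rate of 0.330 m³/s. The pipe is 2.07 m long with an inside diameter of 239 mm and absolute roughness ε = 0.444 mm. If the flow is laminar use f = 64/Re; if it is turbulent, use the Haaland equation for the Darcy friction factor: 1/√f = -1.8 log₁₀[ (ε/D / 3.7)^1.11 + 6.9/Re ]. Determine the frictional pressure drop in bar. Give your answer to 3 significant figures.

Cross-sectional area A = πD²/4 = π(0.239)²/4 = 0.04486 m²; mean velocity V = Q/A = 0.33/0.04486 = 7.356 m/s.
Reynolds number Re = ρVD/μ = 1.27 · 7.356 · 0.239 / 1.98e-05 = 1.128e+05.
Re > 4000 → turbulent. Relative roughness ε/D = 0.000444/0.239 = 0.00186. Haaland: 1/√f = -1.8 log₁₀[(0.00186/3.7)^1.11 + 6.9/1.128e+05] = -1.8 log₁₀[0.000218 + 6.12e-05] = 6.398, so f = 0.02443.
Darcy-Weisbach: ΔP = f(L/D)(ρV²/2) = 0.02443·(2.07/0.239)·(1.27·7.356²/2) = 0.02443·8.661·34.36 = 7.269 Pa.
ΔP = 7.269 Pa = 7.27×10^-5 bar.

ΔP ≈ 7.27×10^-5 bar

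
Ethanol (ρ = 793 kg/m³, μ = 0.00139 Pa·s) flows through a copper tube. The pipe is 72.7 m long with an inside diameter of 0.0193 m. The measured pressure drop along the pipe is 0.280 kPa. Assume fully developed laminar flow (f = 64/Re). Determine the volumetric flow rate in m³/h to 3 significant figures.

For laminar flow, f = 64/Re with Re = ρVD/μ, so Darcy-Weisbach reduces to ΔP = 32μLV/D². Solving for V: V = ΔP·D²/(32μL) = 280·(0.0193)²/(32·0.00139·72.7) = 0.03225 m/s.
Check: Re = ρVD/μ = 793·0.03225·0.0193/0.00139 = 355.1 < 2300, so the laminar assumption holds.
Q = V·A = 0.03225·(π/4·0.0193²) = 9.436e-06 m³/s = 0.0340 m³/h.

Q ≈ 0.0340 m³/h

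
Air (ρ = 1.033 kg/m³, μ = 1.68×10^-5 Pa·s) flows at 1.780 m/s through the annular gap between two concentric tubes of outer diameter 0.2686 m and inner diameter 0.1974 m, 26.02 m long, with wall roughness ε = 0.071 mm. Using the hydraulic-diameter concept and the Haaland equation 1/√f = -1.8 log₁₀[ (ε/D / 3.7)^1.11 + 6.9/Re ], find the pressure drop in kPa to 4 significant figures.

Hydraulic diameter D_h = 4A/P = D_o - D_i = 0.2686 - 0.1974 = 0.0712 m.
Re = ρVD_h/μ = 1.033·1.78·0.0712/1.68e-05 = 7793.
ε/D_h = 7.1e-05/0.0712 = 0.000997; Haaland gives 1/√f = -1.8 log₁₀[0.000109+0.000885] = 5.404, so f = 0.03424.
ΔP = f(L/D_h)(ρV²/2) = 0.03424·26.02/0.0712·1.636 = 20.48 Pa.
ΔP = 0.02048 kPa.

ΔP ≈ 0.02048 kPa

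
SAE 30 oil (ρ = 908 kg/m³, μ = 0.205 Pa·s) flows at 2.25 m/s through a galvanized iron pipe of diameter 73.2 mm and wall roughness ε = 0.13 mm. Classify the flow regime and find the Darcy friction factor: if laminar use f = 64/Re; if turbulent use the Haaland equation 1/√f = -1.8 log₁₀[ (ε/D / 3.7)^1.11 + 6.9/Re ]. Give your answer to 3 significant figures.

f ≈ 0.0877

Re = ρVD/μ = 908·2.25·0.0732/0.205 = 729.5.
Re < 2300 → laminar, so f = 64/Re = 0.08773 (roughness is irrelevant in laminar flow).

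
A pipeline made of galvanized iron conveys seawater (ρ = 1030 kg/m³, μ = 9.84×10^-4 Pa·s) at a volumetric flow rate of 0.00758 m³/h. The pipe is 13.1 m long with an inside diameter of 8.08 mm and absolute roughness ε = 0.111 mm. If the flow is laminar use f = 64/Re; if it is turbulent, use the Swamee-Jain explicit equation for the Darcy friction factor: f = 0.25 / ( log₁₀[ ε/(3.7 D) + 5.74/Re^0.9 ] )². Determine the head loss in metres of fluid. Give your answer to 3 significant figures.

h_f ≈ 0.0257 m

Q = 0.00758 m³/h = 0.00758/3600 = 2.106e-06 m³/s.
Cross-sectional area A = πD²/4 = π(0.00808)²/4 = 5.128e-05 m²; mean velocity V = Q/A = 2.106e-06/5.128e-05 = 0.04106 m/s.
Reynolds number Re = ρVD/μ = 1030 · 0.04106 · 0.00808 / 0.000984 = 347.3.
Re < 2300 → laminar flow, so f = 64/Re = 64/347.3 = 0.1843 (the turbulent correlation is not needed).
Darcy-Weisbach: ΔP = f(L/D)(ρV²/2) = 0.1843·(13.1/0.00808)·(1030·0.04106²/2) = 0.1843·1621·0.8684 = 259.4 Pa.
Head loss h_f = ΔP/(ρg) = 259.4/(1030·9.81) = 0.0257 m.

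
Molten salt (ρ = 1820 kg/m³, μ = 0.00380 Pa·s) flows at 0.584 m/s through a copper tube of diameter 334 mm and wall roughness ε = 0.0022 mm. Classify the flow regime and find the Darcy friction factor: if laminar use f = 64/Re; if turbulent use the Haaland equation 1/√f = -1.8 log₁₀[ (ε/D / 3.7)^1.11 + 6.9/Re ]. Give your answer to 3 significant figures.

f ≈ 0.0181

Re = ρVD/μ = 1820·0.584·0.334/0.0038 = 9.342e+04.
Re > 4000 → turbulent. ε/D = 2.2e-06/0.334 = 6.59e-06; Haaland: 1/√f = -1.8 log₁₀[4.15e-07 + 7.39e-05] = 7.432, so f = 0.0181.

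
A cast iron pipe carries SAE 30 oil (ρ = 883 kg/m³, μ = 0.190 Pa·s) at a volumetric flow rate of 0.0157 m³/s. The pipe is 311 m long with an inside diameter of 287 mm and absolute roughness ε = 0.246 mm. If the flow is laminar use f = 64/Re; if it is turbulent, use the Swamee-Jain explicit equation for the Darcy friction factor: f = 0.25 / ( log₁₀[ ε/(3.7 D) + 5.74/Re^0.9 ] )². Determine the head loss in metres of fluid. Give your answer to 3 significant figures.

h_f ≈ 0.643 m

Cross-sectional area A = πD²/4 = π(0.287)²/4 = 0.06469 m²; mean velocity V = Q/A = 0.0157/0.06469 = 0.2427 m/s.
Reynolds number Re = ρVD/μ = 883 · 0.2427 · 0.287 / 0.19 = 323.7.
Re < 2300 → laminar flow, so f = 64/Re = 64/323.7 = 0.1977 (the turbulent correlation is not needed).
Darcy-Weisbach: ΔP = f(L/D)(ρV²/2) = 0.1977·(311/0.287)·(883·0.2427²/2) = 0.1977·1084·26 = 5571 Pa.
Head loss h_f = ΔP/(ρg) = 5571/(883·9.81) = 0.643 m.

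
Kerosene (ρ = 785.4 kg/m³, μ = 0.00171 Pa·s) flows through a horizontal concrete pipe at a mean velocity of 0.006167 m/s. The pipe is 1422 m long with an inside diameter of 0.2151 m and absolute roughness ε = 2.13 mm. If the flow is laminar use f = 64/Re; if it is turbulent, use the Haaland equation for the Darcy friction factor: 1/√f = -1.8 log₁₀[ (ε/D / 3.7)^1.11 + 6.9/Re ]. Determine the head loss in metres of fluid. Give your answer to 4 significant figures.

Reynolds number Re = ρVD/μ = 785.4 · 0.006167 · 0.2151 / 0.00171 = 609.3.
Re < 2300 → laminar flow, so f = 64/Re = 64/609.3 = 0.105 (the turbulent correlation is not needed).
Darcy-Weisbach: ΔP = f(L/D)(ρV²/2) = 0.105·(1422/0.2151)·(785.4·0.006167²/2) = 0.105·6611·0.01494 = 10.37 Pa.
Head loss h_f = ΔP/(ρg) = 10.37/(785.4·9.81) = 0.001346 m.

h_f ≈ 0.001346 m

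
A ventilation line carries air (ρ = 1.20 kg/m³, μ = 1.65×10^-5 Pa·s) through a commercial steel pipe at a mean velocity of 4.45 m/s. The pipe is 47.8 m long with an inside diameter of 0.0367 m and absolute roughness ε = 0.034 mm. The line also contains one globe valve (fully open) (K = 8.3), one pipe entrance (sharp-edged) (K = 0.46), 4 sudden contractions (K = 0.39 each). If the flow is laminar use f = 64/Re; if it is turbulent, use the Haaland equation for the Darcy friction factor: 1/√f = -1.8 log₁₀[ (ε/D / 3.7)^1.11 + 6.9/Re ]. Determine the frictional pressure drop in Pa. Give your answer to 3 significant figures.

ΔP ≈ 599 Pa

Reynolds number Re = ρVD/μ = 1.2 · 4.45 · 0.0367 / 1.65e-05 = 1.188e+04.
Re > 4000 → turbulent. Relative roughness ε/D = 3.4e-05/0.0367 = 0.000926. Haaland: 1/√f = -1.8 log₁₀[(0.000926/3.7)^1.11 + 6.9/1.188e+04] = -1.8 log₁₀[0.000101 + 0.000581] = 5.7, so f = 0.03078.
Total minor-loss coefficient ΣK = 1·8.3 + 1·0.46 + 4·0.39 = 10.3.
ΔP = [f·L/D + ΣK]·(ρV²/2) = [0.03078·47.8/0.0367 + 10.3]·(1.2·4.45²/2) = [40.09 + 10.3]·11.88 = 599 Pa.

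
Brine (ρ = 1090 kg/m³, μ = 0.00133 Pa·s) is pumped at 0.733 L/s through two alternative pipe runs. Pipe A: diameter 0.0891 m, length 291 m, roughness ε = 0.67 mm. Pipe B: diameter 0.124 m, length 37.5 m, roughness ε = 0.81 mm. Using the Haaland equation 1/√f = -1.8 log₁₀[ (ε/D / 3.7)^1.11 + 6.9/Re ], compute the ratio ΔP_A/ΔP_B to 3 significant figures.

Pipe A: V = Q/A = 0.000733/0.006235 = 0.1176 m/s; Re = 8584; ε/D = 0.00752; Haaland → f = 0.04119; ΔP_A = f(L/D)(ρV²/2) = 1013 Pa.
Pipe B: V = Q/A = 0.000733/0.01208 = 0.0607 m/s; Re = 6168; ε/D = 0.00653; Haaland → f = 0.04235; ΔP_B = f(L/D)(ρV²/2) = 25.72 Pa.
ΔP_A/ΔP_B = 1013/25.72 = 39.4.

ΔP_A/ΔP_B ≈ 39.4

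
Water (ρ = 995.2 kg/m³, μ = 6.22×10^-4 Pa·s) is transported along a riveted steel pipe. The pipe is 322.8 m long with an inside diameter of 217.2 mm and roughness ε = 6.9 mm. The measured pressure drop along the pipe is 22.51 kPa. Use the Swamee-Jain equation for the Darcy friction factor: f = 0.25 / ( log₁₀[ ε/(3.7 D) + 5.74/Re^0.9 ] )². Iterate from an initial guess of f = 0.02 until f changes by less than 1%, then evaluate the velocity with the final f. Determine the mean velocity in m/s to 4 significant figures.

V ≈ 0.7196 m/s

Rearranging Darcy-Weisbach: V = √(2·ΔP·D/(f·L·ρ)). With ε/D = 0.0069/0.2172 = 0.0318, iterate starting from f = 0.02:
  f = 0.02 → V = √(2·2.251e+04·0.2172/(0.02·322.8·995.2)) = 1.234 m/s; Re = ρVD/μ = 4.287e+05; f → 0.0587
  f = 0.0587 → V = 0.7201 m/s; Re = 2.503e+05; f → 0.05879
Converged (Δf/f < 1%). With the final f = 0.05879: V = √(2·2.251e+04·0.2172/(0.05879·322.8·995.2)) = 0.7196 m/s.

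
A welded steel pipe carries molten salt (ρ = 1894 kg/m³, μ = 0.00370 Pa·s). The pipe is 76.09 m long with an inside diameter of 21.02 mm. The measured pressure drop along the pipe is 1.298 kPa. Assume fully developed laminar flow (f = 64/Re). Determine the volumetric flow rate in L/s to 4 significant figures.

Q ≈ 0.02209 L/s

For laminar flow, f = 64/Re with Re = ρVD/μ, so Darcy-Weisbach reduces to ΔP = 32μLV/D². Solving for V: V = ΔP·D²/(32μL) = 1298·(0.02102)²/(32·0.0037·76.09) = 0.06366 m/s.
Check: Re = ρVD/μ = 1894·0.06366·0.02102/0.0037 = 685 < 2300, so the laminar assumption holds.
Q = V·A = 0.06366·(π/4·0.02102²) = 2.209e-05 m³/s = 0.02209 L/s.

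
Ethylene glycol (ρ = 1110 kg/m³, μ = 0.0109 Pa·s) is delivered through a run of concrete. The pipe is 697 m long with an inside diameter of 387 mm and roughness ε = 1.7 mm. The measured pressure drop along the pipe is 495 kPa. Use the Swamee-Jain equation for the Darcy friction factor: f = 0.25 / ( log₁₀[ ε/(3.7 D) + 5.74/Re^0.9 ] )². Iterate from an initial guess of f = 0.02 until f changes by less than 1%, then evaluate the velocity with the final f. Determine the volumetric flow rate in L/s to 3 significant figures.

Rearranging Darcy-Weisbach: V = √(2·ΔP·D/(f·L·ρ)). With ε/D = 0.0017/0.387 = 0.00439, iterate starting from f = 0.02:
  f = 0.02 → V = √(2·4.95e+05·0.387/(0.02·697·1110)) = 4.976 m/s; Re = ρVD/μ = 1.961e+05; f → 0.02992
  f = 0.02992 → V = 4.068 m/s; Re = 1.603e+05; f → 0.03006
Converged (Δf/f < 1%). With the final f = 0.03006: V = √(2·4.95e+05·0.387/(0.03006·697·1110)) = 4.059 m/s.
Q = V·A = 4.059·(π/4·0.387²) = 0.4775 m³/s = 477 L/s.

Q ≈ 477 L/s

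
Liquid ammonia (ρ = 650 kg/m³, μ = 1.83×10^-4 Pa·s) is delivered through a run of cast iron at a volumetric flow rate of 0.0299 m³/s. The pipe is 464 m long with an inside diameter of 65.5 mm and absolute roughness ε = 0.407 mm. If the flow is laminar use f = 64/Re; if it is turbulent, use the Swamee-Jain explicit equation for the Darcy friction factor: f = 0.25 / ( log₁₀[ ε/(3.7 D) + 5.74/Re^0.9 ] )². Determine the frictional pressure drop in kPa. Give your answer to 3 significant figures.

Cross-sectional area A = πD²/4 = π(0.0655)²/4 = 0.00337 m²; mean velocity V = Q/A = 0.0299/0.00337 = 8.874 m/s.
Reynolds number Re = ρVD/μ = 650 · 8.874 · 0.0655 / 0.000183 = 2.064e+06.
Re > 4000 → turbulent. Relative roughness ε/D = 0.000407/0.0655 = 0.00621. Swamee-Jain: f = 0.25/(log₁₀[0.00621/3.7 + 5.74/2.064e+06^0.9])² = 0.25/(log₁₀[0.00168 + 1.19e-05])² = 0.25/(-2.772)² = 0.03254.
Darcy-Weisbach: ΔP = f(L/D)(ρV²/2) = 0.03254·(464/0.0655)·(650·8.874²/2) = 0.03254·7084·2.559e+04 = 5.899e+06 Pa.
ΔP = 5.899e+06 Pa = 5900 kPa.

ΔP ≈ 5900 kPa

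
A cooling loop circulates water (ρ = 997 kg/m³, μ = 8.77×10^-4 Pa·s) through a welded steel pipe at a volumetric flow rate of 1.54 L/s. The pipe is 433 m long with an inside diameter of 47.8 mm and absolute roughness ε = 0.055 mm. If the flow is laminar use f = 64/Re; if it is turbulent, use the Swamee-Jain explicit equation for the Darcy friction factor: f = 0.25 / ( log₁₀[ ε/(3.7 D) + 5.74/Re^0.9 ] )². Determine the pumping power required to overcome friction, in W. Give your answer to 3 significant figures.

P ≈ 127 W

Q = 1.54 L/s = 1.54/1000 = 0.00154 m³/s.
Cross-sectional area A = πD²/4 = π(0.0478)²/4 = 0.001795 m²; mean velocity V = Q/A = 0.00154/0.001795 = 0.8582 m/s.
Reynolds number Re = ρVD/μ = 997 · 0.8582 · 0.0478 / 0.000877 = 4.663e+04.
Re > 4000 → turbulent. Relative roughness ε/D = 5.5e-05/0.0478 = 0.00115. Swamee-Jain: f = 0.25/(log₁₀[0.00115/3.7 + 5.74/4.663e+04^0.9])² = 0.25/(log₁₀[0.000311 + 0.000361])² = 0.25/(-3.173)² = 0.02483.
Darcy-Weisbach: ΔP = f(L/D)(ρV²/2) = 0.02483·(433/0.0478)·(997·0.8582²/2) = 0.02483·9059·367.1 = 8.259e+04 Pa.
Pumping power P = QΔP = 0.00154·8.259e+04 = 127.2 W = 127 W.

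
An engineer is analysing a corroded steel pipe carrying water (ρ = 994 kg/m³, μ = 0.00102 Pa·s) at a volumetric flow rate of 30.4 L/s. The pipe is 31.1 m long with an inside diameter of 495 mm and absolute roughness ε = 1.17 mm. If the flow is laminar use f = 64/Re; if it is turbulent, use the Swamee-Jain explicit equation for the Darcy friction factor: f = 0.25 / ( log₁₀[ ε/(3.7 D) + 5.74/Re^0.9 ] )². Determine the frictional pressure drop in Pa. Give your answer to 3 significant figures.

ΔP ≈ 20.8 Pa

Q = 30.4 L/s = 30.4/1000 = 0.0304 m³/s.
Cross-sectional area A = πD²/4 = π(0.495)²/4 = 0.1924 m²; mean velocity V = Q/A = 0.0304/0.1924 = 0.158 m/s.
Reynolds number Re = ρVD/μ = 994 · 0.158 · 0.495 / 0.00102 = 7.62e+04.
Re > 4000 → turbulent. Relative roughness ε/D = 0.00117/0.495 = 0.00236. Swamee-Jain: f = 0.25/(log₁₀[0.00236/3.7 + 5.74/7.62e+04^0.9])² = 0.25/(log₁₀[0.000639 + 0.000232])² = 0.25/(-3.06)² = 0.0267.
Darcy-Weisbach: ΔP = f(L/D)(ρV²/2) = 0.0267·(31.1/0.495)·(994·0.158²/2) = 0.0267·62.83·12.4 = 20.8 Pa.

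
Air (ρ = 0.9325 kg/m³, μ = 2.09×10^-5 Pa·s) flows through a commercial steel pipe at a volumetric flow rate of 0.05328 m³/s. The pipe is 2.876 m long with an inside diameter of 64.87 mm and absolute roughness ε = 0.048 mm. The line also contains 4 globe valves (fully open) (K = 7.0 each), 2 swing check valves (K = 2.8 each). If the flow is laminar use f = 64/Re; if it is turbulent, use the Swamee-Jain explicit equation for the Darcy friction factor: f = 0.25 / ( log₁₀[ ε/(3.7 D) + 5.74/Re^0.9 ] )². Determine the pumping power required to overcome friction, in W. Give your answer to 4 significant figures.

P ≈ 223.7 W

Cross-sectional area A = πD²/4 = π(0.06487)²/4 = 0.003305 m²; mean velocity V = Q/A = 0.05328/0.003305 = 16.12 m/s.
Reynolds number Re = ρVD/μ = 0.9325 · 16.12 · 0.06487 / 2.09e-05 = 4.666e+04.
Re > 4000 → turbulent. Relative roughness ε/D = 4.8e-05/0.06487 = 0.00074. Swamee-Jain: f = 0.25/(log₁₀[0.00074/3.7 + 5.74/4.666e+04^0.9])² = 0.25/(log₁₀[0.0002 + 0.00036])² = 0.25/(-3.251)² = 0.02365.
Total minor-loss coefficient ΣK = 4·7 + 2·2.8 = 33.6.
ΔP = [f·L/D + ΣK]·(ρV²/2) = [0.02365·2.876/0.06487 + 33.6]·(0.9325·16.12²/2) = [1.048 + 33.6]·121.2 = 4198 Pa.
Pumping power P = QΔP = 0.05328·4198 = 223.69 W = 223.7 W.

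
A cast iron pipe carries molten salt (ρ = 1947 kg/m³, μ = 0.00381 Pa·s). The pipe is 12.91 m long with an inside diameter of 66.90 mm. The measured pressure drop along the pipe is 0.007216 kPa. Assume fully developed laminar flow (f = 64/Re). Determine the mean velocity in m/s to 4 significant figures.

For laminar flow, f = 64/Re with Re = ρVD/μ, so Darcy-Weisbach reduces to ΔP = 32μLV/D². Solving for V: V = ΔP·D²/(32μL) = 7.216·(0.0669)²/(32·0.00381·12.91) = 0.02052 m/s.
Check: Re = ρVD/μ = 1947·0.02052·0.0669/0.00381 = 701.5 < 2300, so the laminar assumption holds.

V ≈ 0.02052 m/s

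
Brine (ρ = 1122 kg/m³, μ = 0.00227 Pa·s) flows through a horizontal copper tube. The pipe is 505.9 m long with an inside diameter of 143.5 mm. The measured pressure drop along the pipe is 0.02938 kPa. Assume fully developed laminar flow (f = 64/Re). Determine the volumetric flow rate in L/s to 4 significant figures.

Q ≈ 0.2663 L/s

For laminar flow, f = 64/Re with Re = ρVD/μ, so Darcy-Weisbach reduces to ΔP = 32μLV/D². Solving for V: V = ΔP·D²/(32μL) = 29.38·(0.1435)²/(32·0.00227·505.9) = 0.01646 m/s.
Check: Re = ρVD/μ = 1122·0.01646·0.1435/0.00227 = 1168 < 2300, so the laminar assumption holds.
Q = V·A = 0.01646·(π/4·0.1435²) = 0.0002663 m³/s = 0.2663 L/s.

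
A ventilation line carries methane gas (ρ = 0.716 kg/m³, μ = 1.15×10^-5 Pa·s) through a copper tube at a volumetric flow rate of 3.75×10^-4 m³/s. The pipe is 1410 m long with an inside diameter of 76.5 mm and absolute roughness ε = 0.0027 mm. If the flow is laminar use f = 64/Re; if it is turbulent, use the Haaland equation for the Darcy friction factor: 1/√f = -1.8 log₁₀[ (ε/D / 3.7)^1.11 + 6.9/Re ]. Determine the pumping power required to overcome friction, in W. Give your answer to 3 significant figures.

P ≈ 0.00271 W

Cross-sectional area A = πD²/4 = π(0.0765)²/4 = 0.004596 m²; mean velocity V = Q/A = 0.000375/0.004596 = 0.08159 m/s.
Reynolds number Re = ρVD/μ = 0.716 · 0.08159 · 0.0765 / 1.15e-05 = 388.6.
Re < 2300 → laminar flow, so f = 64/Re = 64/388.6 = 0.1647 (the turbulent correlation is not needed).
Darcy-Weisbach: ΔP = f(L/D)(ρV²/2) = 0.1647·(1410/0.0765)·(0.716·0.08159²/2) = 0.1647·1.843e+04·0.002383 = 7.234 Pa.
Pumping power P = QΔP = 0.000375·7.234 = 0.002713 W = 0.00271 W.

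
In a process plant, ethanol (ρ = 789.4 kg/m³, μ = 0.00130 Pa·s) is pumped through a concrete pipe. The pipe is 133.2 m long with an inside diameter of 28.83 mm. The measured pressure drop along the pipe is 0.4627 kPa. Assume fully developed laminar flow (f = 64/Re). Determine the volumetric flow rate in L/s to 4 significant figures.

Q ≈ 0.04531 L/s

For laminar flow, f = 64/Re with Re = ρVD/μ, so Darcy-Weisbach reduces to ΔP = 32μLV/D². Solving for V: V = ΔP·D²/(32μL) = 462.7·(0.02883)²/(32·0.0013·133.2) = 0.06941 m/s.
Check: Re = ρVD/μ = 789.4·0.06941·0.02883/0.0013 = 1215 < 2300, so the laminar assumption holds.
Q = V·A = 0.06941·(π/4·0.02883²) = 4.531e-05 m³/s = 0.04531 L/s.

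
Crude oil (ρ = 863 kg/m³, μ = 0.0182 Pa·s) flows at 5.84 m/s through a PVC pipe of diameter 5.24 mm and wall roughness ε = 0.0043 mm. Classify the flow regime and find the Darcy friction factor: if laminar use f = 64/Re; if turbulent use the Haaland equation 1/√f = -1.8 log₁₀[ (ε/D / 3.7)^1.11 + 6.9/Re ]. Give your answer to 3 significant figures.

Re = ρVD/μ = 863·5.84·0.00524/0.0182 = 1451.
Re < 2300 → laminar, so f = 64/Re = 0.04411 (roughness is irrelevant in laminar flow).

f ≈ 0.0441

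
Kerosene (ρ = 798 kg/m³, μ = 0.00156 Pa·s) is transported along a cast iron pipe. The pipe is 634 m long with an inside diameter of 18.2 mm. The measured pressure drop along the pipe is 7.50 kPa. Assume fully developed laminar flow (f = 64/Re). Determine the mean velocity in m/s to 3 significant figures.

V ≈ 0.0785 m/s

For laminar flow, f = 64/Re with Re = ρVD/μ, so Darcy-Weisbach reduces to ΔP = 32μLV/D². Solving for V: V = ΔP·D²/(32μL) = 7500·(0.0182)²/(32·0.00156·634) = 0.07849 m/s.
Check: Re = ρVD/μ = 798·0.07849·0.0182/0.00156 = 730.8 < 2300, so the laminar assumption holds.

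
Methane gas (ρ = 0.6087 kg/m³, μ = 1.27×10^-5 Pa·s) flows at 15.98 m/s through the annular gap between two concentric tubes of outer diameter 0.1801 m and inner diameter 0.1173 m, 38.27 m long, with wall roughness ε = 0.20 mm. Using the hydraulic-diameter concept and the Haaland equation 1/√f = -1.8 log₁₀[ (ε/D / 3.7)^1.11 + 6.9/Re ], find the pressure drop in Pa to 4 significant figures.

Hydraulic diameter D_h = 4A/P = D_o - D_i = 0.1801 - 0.1173 = 0.0628 m.
Re = ρVD_h/μ = 0.6087·15.98·0.0628/1.27e-05 = 4.81e+04.
ε/D_h = 0.0002/0.0628 = 0.00318; Haaland gives 1/√f = -1.8 log₁₀[0.000396+0.000143] = 5.882, so f = 0.0289.
ΔP = f(L/D_h)(ρV²/2) = 0.0289·38.27/0.0628·77.72 = 1369 Pa.

ΔP ≈ 1369 Pa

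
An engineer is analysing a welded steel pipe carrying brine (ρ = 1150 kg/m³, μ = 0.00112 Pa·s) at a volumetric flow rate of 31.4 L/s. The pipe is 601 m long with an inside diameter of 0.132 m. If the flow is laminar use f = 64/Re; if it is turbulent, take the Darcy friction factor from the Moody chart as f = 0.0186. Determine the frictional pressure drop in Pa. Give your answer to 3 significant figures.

Q = 31.4 L/s = 31.4/1000 = 0.0314 m³/s.
Cross-sectional area A = πD²/4 = π(0.132)²/4 = 0.01368 m²; mean velocity V = Q/A = 0.0314/0.01368 = 2.295 m/s.
Reynolds number Re = ρVD/μ = 1150 · 2.295 · 0.132 / 0.00112 = 3.11e+05.
Re > 4000 → turbulent; use the Moody-chart value f = 0.0186.
Darcy-Weisbach: ΔP = f(L/D)(ρV²/2) = 0.0186·(601/0.132)·(1150·2.295²/2) = 0.0186·4553·3027 = 2.564e+05 Pa.

ΔP ≈ 256000 Pa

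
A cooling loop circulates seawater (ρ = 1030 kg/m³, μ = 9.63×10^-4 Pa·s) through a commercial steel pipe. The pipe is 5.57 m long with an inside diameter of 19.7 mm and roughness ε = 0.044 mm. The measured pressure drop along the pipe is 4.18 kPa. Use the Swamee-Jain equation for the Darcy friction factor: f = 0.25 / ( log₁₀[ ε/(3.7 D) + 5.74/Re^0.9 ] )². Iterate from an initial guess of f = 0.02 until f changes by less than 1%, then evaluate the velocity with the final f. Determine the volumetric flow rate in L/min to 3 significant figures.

Q ≈ 17.8 L/min

Rearranging Darcy-Weisbach: V = √(2·ΔP·D/(f·L·ρ)). With ε/D = 4.4e-05/0.0197 = 0.00223, iterate starting from f = 0.02:
  f = 0.02 → V = √(2·4180·0.0197/(0.02·5.57·1030)) = 1.198 m/s; Re = ρVD/μ = 2.524e+04; f → 0.02952
  f = 0.02952 → V = 0.9861 m/s; Re = 2.078e+04; f → 0.03036
  f = 0.03036 → V = 0.9724 m/s; Re = 2.049e+04; f → 0.03042
Converged (Δf/f < 1%). With the final f = 0.03042: V = √(2·4180·0.0197/(0.03042·5.57·1030)) = 0.9714 m/s.
Q = V·A = 0.9714·(π/4·0.0197²) = 0.0002961 m³/s = 17.8 L/min.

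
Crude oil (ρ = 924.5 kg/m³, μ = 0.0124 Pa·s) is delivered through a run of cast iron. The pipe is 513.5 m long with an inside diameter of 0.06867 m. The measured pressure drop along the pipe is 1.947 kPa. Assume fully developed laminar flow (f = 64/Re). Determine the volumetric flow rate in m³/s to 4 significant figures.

Q ≈ 1.669×10^-4 m³/s

For laminar flow, f = 64/Re with Re = ρVD/μ, so Darcy-Weisbach reduces to ΔP = 32μLV/D². Solving for V: V = ΔP·D²/(32μL) = 1947·(0.06867)²/(32·0.0124·513.5) = 0.04506 m/s.
Check: Re = ρVD/μ = 924.5·0.04506·0.06867/0.0124 = 230.7 < 2300, so the laminar assumption holds.
Q = V·A = 0.04506·(π/4·0.06867²) = 0.0001669 m³/s = 1.669×10^-4 m³/s.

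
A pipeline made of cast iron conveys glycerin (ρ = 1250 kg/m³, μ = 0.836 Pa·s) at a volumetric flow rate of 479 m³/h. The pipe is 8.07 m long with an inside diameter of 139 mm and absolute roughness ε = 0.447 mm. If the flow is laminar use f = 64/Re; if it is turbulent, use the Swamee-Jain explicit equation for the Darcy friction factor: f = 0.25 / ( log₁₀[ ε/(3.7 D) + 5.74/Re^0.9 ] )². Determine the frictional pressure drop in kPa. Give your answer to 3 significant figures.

ΔP ≈ 98.0 kPa

Q = 479 m³/h = 479/3600 = 0.1331 m³/s.
Cross-sectional area A = πD²/4 = π(0.139)²/4 = 0.01517 m²; mean velocity V = Q/A = 0.1331/0.01517 = 8.768 m/s.
Reynolds number Re = ρVD/μ = 1250 · 8.768 · 0.139 / 0.836 = 1822.
Re < 2300 → laminar flow, so f = 64/Re = 64/1822 = 0.03512 (the turbulent correlation is not needed).
Darcy-Weisbach: ΔP = f(L/D)(ρV²/2) = 0.03512·(8.07/0.139)·(1250·8.768²/2) = 0.03512·58.06·4.805e+04 = 9.797e+04 Pa.
ΔP = 9.797e+04 Pa = 98.0 kPa.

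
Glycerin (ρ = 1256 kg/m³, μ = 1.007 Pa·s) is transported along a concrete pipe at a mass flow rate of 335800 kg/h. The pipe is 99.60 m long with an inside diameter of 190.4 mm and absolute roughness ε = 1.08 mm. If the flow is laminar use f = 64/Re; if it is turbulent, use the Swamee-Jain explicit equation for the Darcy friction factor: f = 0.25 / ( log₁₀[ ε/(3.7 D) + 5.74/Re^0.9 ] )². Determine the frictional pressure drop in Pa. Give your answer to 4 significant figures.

ΔP ≈ 230900 Pa

ṁ = 335800 kg/h = 335800/3600 = 93.28 kg/s.
A = πD²/4 = π(0.1904)²/4 = 0.02847 m²; mean velocity V = ṁ/(ρA) = 93.28/(1256 · 0.02847) = 2.608 m/s.
Reynolds number Re = ρVD/μ = 1256 · 2.608 · 0.1904 / 1.01 = 619.4.
Re < 2300 → laminar flow, so f = 64/Re = 64/619.4 = 0.1033 (the turbulent correlation is not needed).
Darcy-Weisbach: ΔP = f(L/D)(ρV²/2) = 0.1033·(99.6/0.1904)·(1256·2.608²/2) = 0.1033·523.1·4273 = 2.309e+05 Pa.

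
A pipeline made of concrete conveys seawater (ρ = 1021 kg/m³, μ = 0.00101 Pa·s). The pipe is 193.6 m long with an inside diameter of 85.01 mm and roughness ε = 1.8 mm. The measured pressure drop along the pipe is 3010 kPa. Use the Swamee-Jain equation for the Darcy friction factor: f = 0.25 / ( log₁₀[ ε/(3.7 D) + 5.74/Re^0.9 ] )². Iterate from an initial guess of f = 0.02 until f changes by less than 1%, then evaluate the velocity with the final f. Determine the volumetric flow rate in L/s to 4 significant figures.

Rearranging Darcy-Weisbach: V = √(2·ΔP·D/(f·L·ρ)). With ε/D = 0.0018/0.08501 = 0.0212, iterate starting from f = 0.02:
  f = 0.02 → V = √(2·3.01e+06·0.08501/(0.02·193.6·1021)) = 11.38 m/s; Re = ρVD/μ = 9.777e+05; f → 0.0498
  f = 0.0498 → V = 7.211 m/s; Re = 6.196e+05; f → 0.04984
Converged (Δf/f < 1%). With the final f = 0.04984: V = √(2·3.01e+06·0.08501/(0.04984·193.6·1021)) = 7.208 m/s.
Q = V·A = 7.208·(π/4·0.08501²) = 0.04091 m³/s = 40.91 L/s.

Q ≈ 40.91 L/s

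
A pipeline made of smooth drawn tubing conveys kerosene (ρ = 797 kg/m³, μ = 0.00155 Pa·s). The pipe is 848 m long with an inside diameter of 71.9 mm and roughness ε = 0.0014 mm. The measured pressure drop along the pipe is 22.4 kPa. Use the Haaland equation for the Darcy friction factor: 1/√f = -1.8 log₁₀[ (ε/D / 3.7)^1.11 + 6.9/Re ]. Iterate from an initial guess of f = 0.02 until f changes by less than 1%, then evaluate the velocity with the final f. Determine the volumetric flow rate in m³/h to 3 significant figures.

Q ≈ 6.08 m³/h

Rearranging Darcy-Weisbach: V = √(2·ΔP·D/(f·L·ρ)). With ε/D = 1.4e-06/0.0719 = 1.95e-05, iterate starting from f = 0.02:
  f = 0.02 → V = √(2·2.24e+04·0.0719/(0.02·848·797)) = 0.4882 m/s; Re = ρVD/μ = 1.805e+04; f → 0.02645
  f = 0.02645 → V = 0.4245 m/s; Re = 1.569e+04; f → 0.02741
  f = 0.02741 → V = 0.417 m/s; Re = 1.542e+04; f → 0.02754
Converged (Δf/f < 1%). With the final f = 0.02754: V = √(2·2.24e+04·0.0719/(0.02754·848·797)) = 0.416 m/s.
Q = V·A = 0.416·(π/4·0.0719²) = 0.001689 m³/s = 6.08 m³/h.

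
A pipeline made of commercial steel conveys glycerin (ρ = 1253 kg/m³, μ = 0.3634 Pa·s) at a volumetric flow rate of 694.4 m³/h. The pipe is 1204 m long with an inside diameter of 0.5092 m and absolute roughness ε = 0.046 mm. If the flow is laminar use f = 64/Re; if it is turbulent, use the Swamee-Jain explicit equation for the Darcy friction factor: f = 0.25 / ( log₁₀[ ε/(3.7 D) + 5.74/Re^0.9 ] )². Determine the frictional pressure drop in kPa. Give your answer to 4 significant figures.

ΔP ≈ 51.15 kPa

Q = 694.4 m³/h = 694.4/3600 = 0.1929 m³/s.
Cross-sectional area A = πD²/4 = π(0.5092)²/4 = 0.2036 m²; mean velocity V = Q/A = 0.1929/0.2036 = 0.9472 m/s.
Reynolds number Re = ρVD/μ = 1253 · 0.9472 · 0.5092 / 0.363 = 1663.
Re < 2300 → laminar flow, so f = 64/Re = 64/1663 = 0.03848 (the turbulent correlation is not needed).
Darcy-Weisbach: ΔP = f(L/D)(ρV²/2) = 0.03848·(1204/0.5092)·(1253·0.9472²/2) = 0.03848·2364·562.1 = 5.115e+04 Pa.
ΔP = 5.115e+04 Pa = 51.15 kPa.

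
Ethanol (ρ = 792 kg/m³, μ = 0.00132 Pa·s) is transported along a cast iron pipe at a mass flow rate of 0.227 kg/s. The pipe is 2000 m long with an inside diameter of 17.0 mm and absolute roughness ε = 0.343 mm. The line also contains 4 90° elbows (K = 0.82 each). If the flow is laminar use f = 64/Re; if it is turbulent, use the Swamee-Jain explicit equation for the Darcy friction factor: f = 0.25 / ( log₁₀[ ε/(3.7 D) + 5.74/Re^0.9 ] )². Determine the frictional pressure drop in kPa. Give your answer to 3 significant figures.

A = πD²/4 = π(0.017)²/4 = 0.000227 m²; mean velocity V = ṁ/(ρA) = 0.227/(792 · 0.000227) = 1.263 m/s.
Reynolds number Re = ρVD/μ = 792 · 1.263 · 0.017 / 0.00132 = 1.288e+04.
Re > 4000 → turbulent. Relative roughness ε/D = 0.000343/0.017 = 0.0202. Swamee-Jain: f = 0.25/(log₁₀[0.0202/3.7 + 5.74/1.288e+04^0.9])² = 0.25/(log₁₀[0.00545 + 0.00115])² = 0.25/(-2.18)² = 0.05259.
Total minor-loss coefficient ΣK = 4·0.82 = 3.28.
ΔP = [f·L/D + ΣK]·(ρV²/2) = [0.05259·2000/0.017 + 3.28]·(792·1.263²/2) = [6187 + 3.28]·631.4 = 3.908e+06 Pa.
ΔP = 3.908e+06 Pa = 3910 kPa.

ΔP ≈ 3910 kPa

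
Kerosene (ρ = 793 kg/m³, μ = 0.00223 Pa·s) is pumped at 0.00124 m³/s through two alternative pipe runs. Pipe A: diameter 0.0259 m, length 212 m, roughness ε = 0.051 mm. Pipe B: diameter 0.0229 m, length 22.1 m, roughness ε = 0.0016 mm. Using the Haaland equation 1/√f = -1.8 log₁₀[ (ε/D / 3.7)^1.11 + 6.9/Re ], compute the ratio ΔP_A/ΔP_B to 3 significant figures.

Pipe A: V = Q/A = 0.00124/0.0005269 = 2.354 m/s; Re = 2.168e+04; ε/D = 0.00197; Haaland → f = 0.02906; ΔP_A = f(L/D)(ρV²/2) = 5.224e+05 Pa.
Pipe B: V = Q/A = 0.00124/0.0004119 = 3.011 m/s; Re = 2.452e+04; ε/D = 6.99e-05; Haaland → f = 0.0246; ΔP_B = f(L/D)(ρV²/2) = 8.533e+04 Pa.
ΔP_A/ΔP_B = 5.224e+05/8.533e+04 = 6.12.

ΔP_A/ΔP_B ≈ 6.12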